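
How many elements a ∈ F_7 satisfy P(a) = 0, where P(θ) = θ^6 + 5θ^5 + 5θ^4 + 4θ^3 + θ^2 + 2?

Evaluate at each of the 7 elements of F_7:
P(0) = 2; P(1) = 4; P(2) = 6; P(3) = 4; P(4) = 4; P(5) = 0 → root; P(6) = 0 → root.
Roots: {5, 6}.

2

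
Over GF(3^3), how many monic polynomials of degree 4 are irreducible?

132678

The number of monic irreducibles of degree 4 over GF(27) is (1/4)·Σ_{d∣4} μ(4/d) 27^d.
Divisors of 4: 1, 2, 4; μ(4/d) for each: 0, -1, 1.
Σ = − 27^2 + 27^4 = 530712.
N = 530712/4 = 132678.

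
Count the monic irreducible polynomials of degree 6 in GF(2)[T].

9

x^(2^6) − x is the product of all monic irreducibles of degree dividing 6; Möbius inversion gives N = (1/6) Σ μ(6/d)·2^d.
Divisors of 6: 1, 2, 3, 6; μ(6/d) for each: 1, -1, -1, 1.
Σ = 2^1 − 2^2 − 2^3 + 2^6 = 54.
N = 54/6 = 9.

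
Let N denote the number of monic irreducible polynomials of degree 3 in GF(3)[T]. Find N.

8

x^(3^3) − x is the product of all monic irreducibles of degree dividing 3; Möbius inversion gives N = (1/3) Σ μ(3/d)·3^d.
Divisors of 3: 1, 3; μ(3/d) for each: -1, 1.
Σ = − 3^1 + 3^3 = 24.
N = 24/3 = 8.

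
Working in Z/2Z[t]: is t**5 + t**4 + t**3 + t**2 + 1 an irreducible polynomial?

Yes

Write h(t) = t**5 + t**4 + t**3 + t**2 + 1.
Check for roots in Z/2Z: h(0) = 1; h(1) = 1.
No roots, so no linear factors.
Monic irreducibles of degree 2 over GF(2): t**2 + t + 1.
None of them divide h (all give nonzero remainder).
No irreducible factor of degree ≤ 2 exists, so h is irreducible over GF(2).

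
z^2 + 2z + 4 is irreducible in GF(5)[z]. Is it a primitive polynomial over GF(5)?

Write f(z) = z^2 + 2z + 4.
|GF(5^2)^×| = 5^2 − 1 = 24. Prime factorization: 24 = 2^3·3.
f is primitive ⇔ z has order 24 in GF(5)[z]/(f), i.e. z^(24/q) ≠ 1 for each prime q | 24.
z^(12) mod f = 1
z^(8) mod f = 2z + 4.
Since z^(12) = 1, the order of z divides 12 < 24; not primitive.

No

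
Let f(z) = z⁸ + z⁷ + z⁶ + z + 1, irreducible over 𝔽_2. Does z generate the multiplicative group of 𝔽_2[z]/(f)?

Yes

|GF(2^8)^×| = 2^8 − 1 = 255. Prime factorization: 255 = 3·5·17.
f is primitive ⇔ z has order 255 in GF(2)[z]/(f), i.e. z^(255/q) ≠ 1 for each prime q | 255.
z^(85) mod f = z⁷ + z⁵ + z³ + z².
z^(51) mod f = z⁷ + z⁴ + z + 1.
z^(15) mod f = z⁷ + z⁶ + z⁵ + z³ + z² + z.
None equal 1, so z has full order 255; f is primitive.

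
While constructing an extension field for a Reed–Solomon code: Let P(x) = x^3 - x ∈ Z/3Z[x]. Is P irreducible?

No

Check for roots in Z/3Z: P(0) = 0 → root; P(1) = 0 → root; P(2) = 0 → root.
P(0) = 0, so (x) divides P(x); P is reducible.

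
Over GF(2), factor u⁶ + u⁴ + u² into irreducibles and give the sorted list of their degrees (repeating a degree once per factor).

Write h(u) = u⁶ + u⁴ + u².
Roots in GF(2): h(0) = 0 → root; h(1) = 1.
Linear factors from roots: (u).
Complete factorization: h(u) = (u)^2·(u² + u + 1)^2.
Factor degrees with multiplicity: 1 + 1 + 2 + 2 = 6.

1, 1, 2, 2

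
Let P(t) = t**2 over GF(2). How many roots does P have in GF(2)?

Evaluate at each of the 2 elements of GF(2):
P(0) = 0 → root; P(1) = 1.
Roots: {0}.

1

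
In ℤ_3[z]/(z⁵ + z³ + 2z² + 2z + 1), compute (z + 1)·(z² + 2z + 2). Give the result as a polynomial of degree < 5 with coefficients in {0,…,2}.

Multiply in ℤ_3[z]: (z + 1)·(z² + 2z + 2) = z³ + z + 2.
Reduced: z³ + z + 2.

z^3 + z + 2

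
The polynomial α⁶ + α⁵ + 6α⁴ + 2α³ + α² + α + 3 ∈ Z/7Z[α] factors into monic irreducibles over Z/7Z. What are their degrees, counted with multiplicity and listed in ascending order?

1, 1, 2, 2

Write g(α) = α⁶ + α⁵ + 6α⁴ + 2α³ + α² + α + 3.
Linear factors from roots: (α + 5), (α + 1).
Complete factorization: g(α) = (α + 1)·(α + 5)·(α² + 1)·(α² + 2α + 2).
Factor degrees with multiplicity: 1 + 1 + 2 + 2 = 6.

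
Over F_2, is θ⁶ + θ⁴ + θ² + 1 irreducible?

No

Write f(θ) = θ⁶ + θ⁴ + θ² + 1.
Check for roots in F_2: f(0) = 1; f(1) = 0 → root.
f(1) = 0, so (θ − 1) divides f(θ); f is reducible.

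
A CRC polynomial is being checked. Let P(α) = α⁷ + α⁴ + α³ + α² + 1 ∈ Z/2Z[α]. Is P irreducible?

Yes

Check for roots in Z/2Z: P(0) = 1; P(1) = 1.
No roots, so no linear factors.
Monic irreducibles of degree 2 over GF(2): α² + α + 1.
None of them divide P (all give nonzero remainder).
Monic irreducibles of degree 3 over GF(2): α³ + α + 1, α³ + α² + 1.
None of them divide P (all give nonzero remainder).
No irreducible factor of degree ≤ 3 exists, so P is irreducible over GF(2).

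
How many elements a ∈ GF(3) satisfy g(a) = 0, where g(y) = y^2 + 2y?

Evaluate at each of the 3 elements of GF(3):
g(0) = 0 → root; g(1) = 0 → root; g(2) = 2.
Roots: {0, 1}.

2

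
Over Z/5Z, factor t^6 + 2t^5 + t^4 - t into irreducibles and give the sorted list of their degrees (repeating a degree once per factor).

Write g(t) = t^6 + 2t^5 + t^4 - t.
Roots in Z/5Z: g(0) = 0 → root; g(1) = 3; g(2) = 2; g(3) = 3; g(4) = 1.
Linear factors from roots: (t).
Complete factorization: g(t) = (t)·(t^2 + 2t - 1)·(t^3 + 2t + 1).
Factor degrees with multiplicity: 1 + 2 + 3 = 6.

1, 2, 3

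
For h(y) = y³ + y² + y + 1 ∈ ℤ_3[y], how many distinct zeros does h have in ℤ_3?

Evaluate at each of the 3 elements of ℤ_3:
h(0) = 1; h(1) = 1; h(2) = 0 → root.
Roots: {2}.

1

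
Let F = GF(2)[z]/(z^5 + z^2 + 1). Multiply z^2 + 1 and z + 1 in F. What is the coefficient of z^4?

Multiply in GF(2)[z]: (z^2 + 1)·(z + 1) = z^3 + z^2 + z + 1.
Reduced: z^3 + z^2 + z + 1.

0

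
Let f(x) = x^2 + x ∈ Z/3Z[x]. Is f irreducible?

No

Check for roots in Z/3Z: f(0) = 0 → root; f(1) = 2; f(2) = 0 → root.
f(0) = 0, so (x) divides f(x); f is reducible.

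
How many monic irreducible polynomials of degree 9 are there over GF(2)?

x^(2^9) − x is the product of all monic irreducibles of degree dividing 9; Möbius inversion gives N = (1/9) Σ μ(9/d)·2^d.
Divisors of 9: 1, 3, 9; μ(9/d) for each: 0, -1, 1.
Σ = − 2^3 + 2^9 = 504.
N = 504/9 = 56.

56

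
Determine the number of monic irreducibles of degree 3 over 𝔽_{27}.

6552

The number of monic irreducibles of degree 3 over GF(27) is (1/3)·Σ_{d∣3} μ(3/d) 27^d.
Divisors of 3: 1, 3; μ(3/d) for each: -1, 1.
Σ = − 27^1 + 27^3 = 19656.
N = 19656/3 = 6552.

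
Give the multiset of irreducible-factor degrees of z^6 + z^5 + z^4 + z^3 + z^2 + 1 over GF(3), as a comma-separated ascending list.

Write h(z) = z^6 + z^5 + z^4 + z^3 + z^2 + 1.
Roots in GF(3): h(0) = 1; h(1) = 0 → root; h(2) = 2.
Linear factors from roots: (z - 1).
Complete factorization: h(z) = (z - 1)·(z^2 + 1)·(z^3 - z^2 - z - 1).
Factor degrees with multiplicity: 1 + 2 + 3 = 6.

1, 2, 3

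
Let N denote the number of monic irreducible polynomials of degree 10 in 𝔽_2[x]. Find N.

The number of monic irreducibles of degree 10 over GF(2) is (1/10)·Σ_{d∣10} μ(10/d) 2^d.
Divisors of 10: 1, 2, 5, 10; μ(10/d) for each: 1, -1, -1, 1.
Σ = 2^1 − 2^2 − 2^5 + 2^10 = 990.
N = 990/10 = 99.

99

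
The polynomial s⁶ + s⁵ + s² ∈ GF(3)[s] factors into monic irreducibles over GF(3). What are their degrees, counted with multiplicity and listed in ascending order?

1, 1, 1, 3

Write g(s) = s⁶ + s⁵ + s².
Roots in GF(3): g(0) = 0 → root; g(1) = 0 → root; g(2) = 1.
Linear factors from roots: (s), (s - 1).
Complete factorization: g(s) = (s - 1)·(s)^2·(s³ - s² - s - 1).
Factor degrees with multiplicity: 1 + 1 + 1 + 3 = 6.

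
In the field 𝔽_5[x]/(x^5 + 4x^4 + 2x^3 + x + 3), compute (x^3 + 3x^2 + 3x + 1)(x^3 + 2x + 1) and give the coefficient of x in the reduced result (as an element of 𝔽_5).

3

Multiply in 𝔽_5[x]: (x^3 + 3x^2 + 3x + 1)·(x^3 + 2x + 1) = x^6 + 3x^5 + 3x^3 + 4x^2 + 1.
Reduce using x^5 ≡ x^4 + 3x^3 + 4x + 2 (mod x^5 + 4x^4 + 2x^3 + x + 3).
Reduced: 2x^4 + 3x^2 + 3x + 4.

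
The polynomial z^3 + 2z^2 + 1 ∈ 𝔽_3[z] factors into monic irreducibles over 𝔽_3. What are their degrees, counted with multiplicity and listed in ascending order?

3

Write f(z) = z^3 + 2z^2 + 1.
Roots in 𝔽_3: f(0) = 1; f(1) = 1; f(2) = 2.
Complete factorization: f(z) = (z^3 + 2z^2 + 1).
Factor degrees with multiplicity: 3 = 3.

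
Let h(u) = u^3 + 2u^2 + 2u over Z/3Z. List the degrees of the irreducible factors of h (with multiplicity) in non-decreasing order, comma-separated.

Roots in Z/3Z: h(0) = 0 → root; h(1) = 2; h(2) = 2.
Linear factors from roots: (u).
Complete factorization: h(u) = (u)·(u^2 + 2u + 2).
Factor degrees with multiplicity: 1 + 2 = 3.

1, 2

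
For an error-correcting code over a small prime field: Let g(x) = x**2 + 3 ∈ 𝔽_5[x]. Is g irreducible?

Check for roots in 𝔽_5: g(0) = 3; g(1) = 4; g(2) = 2; g(3) = 2; g(4) = 4.
No roots. A degree-2 polynomial over a field with no linear factor is irreducible.

Yes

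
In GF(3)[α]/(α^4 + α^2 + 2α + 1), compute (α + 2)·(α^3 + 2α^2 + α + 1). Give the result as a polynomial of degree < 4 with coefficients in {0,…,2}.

Multiply in GF(3)[α]: (α + 2)·(α^3 + 2α^2 + α + 1) = α^4 + α^3 + 2α^2 + 2.
Reduce using α^4 ≡ 2α^2 + α + 2 (mod α^4 + α^2 + 2α + 1).
Reduced: α^3 + α^2 + α + 1.

α^3 + α^2 + α + 1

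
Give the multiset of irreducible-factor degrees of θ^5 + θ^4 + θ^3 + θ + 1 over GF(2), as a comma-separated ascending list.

5

Write h(θ) = θ^5 + θ^4 + θ^3 + θ + 1.
Roots in GF(2): h(0) = 1; h(1) = 1.
Complete factorization: h(θ) = (θ^5 + θ^4 + θ^3 + θ + 1).
Factor degrees with multiplicity: 5 = 5.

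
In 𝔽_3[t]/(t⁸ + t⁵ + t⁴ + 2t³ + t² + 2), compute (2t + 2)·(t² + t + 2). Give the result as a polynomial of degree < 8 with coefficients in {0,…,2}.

2t^3 + t^2 + 1

Multiply in 𝔽_3[t]: (2t + 2)·(t² + t + 2) = 2t³ + t² + 1.
Reduced: 2t³ + t² + 1.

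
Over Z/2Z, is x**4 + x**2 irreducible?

Write f(x) = x**4 + x**2.
Check for roots in Z/2Z: f(0) = 0 → root; f(1) = 0 → root.
f(0) = 0, so (x) divides f(x); f is reducible.

No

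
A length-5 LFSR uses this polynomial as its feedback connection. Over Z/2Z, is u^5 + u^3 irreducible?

Write m(u) = u^5 + u^3.
Check for roots in Z/2Z: m(0) = 0 → root; m(1) = 0 → root.
m(0) = 0, so (u) divides m(u); m is reducible.

No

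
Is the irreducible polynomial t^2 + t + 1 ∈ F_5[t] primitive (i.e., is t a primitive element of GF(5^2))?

Write f(t) = t^2 + t + 1.
|GF(5^2)^×| = 5^2 − 1 = 24. Prime factorization: 24 = 2^3·3.
f is primitive ⇔ t has order 24 in GF(5)[t]/(f), i.e. t^(24/q) ≠ 1 for each prime q | 24.
t^(12) mod f = 1
t^(8) mod f = 4t + 4.
Since t^(12) = 1, the order of t divides 12 < 24; not primitive.

No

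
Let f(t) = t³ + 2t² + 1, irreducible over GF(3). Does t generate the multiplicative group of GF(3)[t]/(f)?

|GF(3^3)^×| = 3^3 − 1 = 26. Prime factorization: 26 = 2·13.
f is primitive ⇔ t has order 26 in GF(3)[t]/(f), i.e. t^(26/q) ≠ 1 for each prime q | 26.
t^(13) mod f = 2.
t^(2) mod f = t².
None equal 1, so t has full order 26; f is primitive.

Yes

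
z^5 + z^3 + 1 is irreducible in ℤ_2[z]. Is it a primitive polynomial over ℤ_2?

Yes

Write f(z) = z^5 + z^3 + 1.
|GF(2^5)^×| = 2^5 − 1 = 31. Prime factorization: 31 = 31.
f is primitive ⇔ z has order 31 in GF(2)[z]/(f), i.e. z^(31/q) ≠ 1 for each prime q | 31.
z^(1) mod f = z.
None equal 1, so z has full order 31; f is primitive.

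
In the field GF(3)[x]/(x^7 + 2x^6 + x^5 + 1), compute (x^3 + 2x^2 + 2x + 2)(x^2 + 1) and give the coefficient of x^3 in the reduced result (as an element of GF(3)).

Multiply in GF(3)[x]: (x^3 + 2x^2 + 2x + 2)·(x^2 + 1) = x^5 + 2x^4 + x^2 + 2x + 2.
Reduced: x^5 + 2x^4 + x^2 + 2x + 2.

0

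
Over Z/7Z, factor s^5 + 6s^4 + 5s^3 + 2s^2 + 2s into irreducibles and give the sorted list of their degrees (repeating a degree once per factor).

1, 1, 1, 2

Write f(s) = s^5 + 6s^4 + 5s^3 + 2s^2 + 2s.
Linear factors from roots: (s), (s + 2), (s + 1).
Complete factorization: f(s) = (s)·(s + 1)·(s + 2)·(s^2 + 3s + 1).
Factor degrees with multiplicity: 1 + 1 + 1 + 2 = 5.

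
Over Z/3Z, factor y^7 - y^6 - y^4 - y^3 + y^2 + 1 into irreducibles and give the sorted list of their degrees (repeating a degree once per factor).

Write f(y) = y^7 - y^6 - y^4 - y^3 + y^2 + 1.
Roots in Z/3Z: f(0) = 1; f(1) = 0 → root; f(2) = 0 → root.
Linear factors from roots: (y - 1), (y + 1).
Complete factorization: f(y) = (y - 1)·(y + 1)^2·(y^2 + 1)·(y^2 + y - 1).
Factor degrees with multiplicity: 1 + 1 + 1 + 2 + 2 = 7.

1, 1, 1, 2, 2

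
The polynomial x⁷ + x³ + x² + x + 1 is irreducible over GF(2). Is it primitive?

Yes

Write f(x) = x⁷ + x³ + x² + x + 1.
|GF(2^7)^×| = 2^7 − 1 = 127. Prime factorization: 127 = 127.
f is primitive ⇔ x has order 127 in GF(2)[x]/(f), i.e. x^(127/q) ≠ 1 for each prime q | 127.
x^(1) mod f = x.
None equal 1, so x has full order 127; f is primitive.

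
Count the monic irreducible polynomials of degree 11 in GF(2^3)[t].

780903144

The number of monic irreducibles of degree 11 over GF(8) is (1/11)·Σ_{d∣11} μ(11/d) 8^d.
Divisors of 11: 1, 11; μ(11/d) for each: -1, 1.
Σ = − 8^1 + 8^11 = 8589934584.
N = 8589934584/11 = 780903144.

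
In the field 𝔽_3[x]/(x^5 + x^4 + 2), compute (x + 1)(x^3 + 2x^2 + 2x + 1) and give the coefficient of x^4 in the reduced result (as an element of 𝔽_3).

1

Multiply in 𝔽_3[x]: (x + 1)·(x^3 + 2x^2 + 2x + 1) = x^4 + x^2 + 1.
Reduced: x^4 + x^2 + 1.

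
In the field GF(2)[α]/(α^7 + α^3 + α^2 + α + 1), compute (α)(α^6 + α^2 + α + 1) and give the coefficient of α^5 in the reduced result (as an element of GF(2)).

0

Multiply in GF(2)[α]: (α)·(α^6 + α^2 + α + 1) = α^7 + α^3 + α^2 + α.
Reduce using α^7 ≡ α^3 + α^2 + α + 1 (mod α^7 + α^3 + α^2 + α + 1).
Reduced: 1.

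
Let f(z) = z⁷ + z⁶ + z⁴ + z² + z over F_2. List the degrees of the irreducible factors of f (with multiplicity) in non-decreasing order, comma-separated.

Roots in F_2: f(0) = 0 → root; f(1) = 1.
Linear factors from roots: (z).
Complete factorization: f(z) = (z)·(z² + z + 1)^3.
Factor degrees with multiplicity: 1 + 2 + 2 + 2 = 7.

1, 2, 2, 2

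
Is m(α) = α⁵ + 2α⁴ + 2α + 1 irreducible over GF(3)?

No

Check for roots in GF(3): m(0) = 1; m(1) = 0 → root; m(2) = 0 → root.
m(1) = 0, so (α − 1) divides m(α); m is reducible.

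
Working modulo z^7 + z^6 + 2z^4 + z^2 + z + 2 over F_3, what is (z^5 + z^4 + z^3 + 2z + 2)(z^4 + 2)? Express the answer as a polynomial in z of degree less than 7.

Multiply in F_3[z]: (z^5 + z^4 + z^3 + 2z + 2)·(z^4 + 2) = z^9 + z^8 + z^7 + z^5 + z^4 + 2z^3 + z + 1.
Reduce using z^7 ≡ 2z^6 + z^4 + 2z^2 + 2z + 1 (mod z^7 + z^6 + 2z^4 + z^2 + z + 2).
Reduced: z^5 + z^4 + z^3 + 2.

z^5 + z^4 + z^3 + 2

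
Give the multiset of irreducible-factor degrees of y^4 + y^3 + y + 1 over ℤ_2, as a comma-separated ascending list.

Write h(y) = y^4 + y^3 + y + 1.
Roots in ℤ_2: h(0) = 1; h(1) = 0 → root.
Linear factors from roots: (y + 1).
Complete factorization: h(y) = (y + 1)^2·(y^2 + y + 1).
Factor degrees with multiplicity: 1 + 1 + 2 = 4.

1, 1, 2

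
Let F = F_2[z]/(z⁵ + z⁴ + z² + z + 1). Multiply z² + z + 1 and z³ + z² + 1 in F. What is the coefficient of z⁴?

1

Multiply in F_2[z]: (z² + z + 1)·(z³ + z² + 1) = z⁵ + z + 1.
Reduce using z⁵ ≡ z⁴ + z² + z + 1 (mod z⁵ + z⁴ + z² + z + 1).
Reduced: z⁴ + z².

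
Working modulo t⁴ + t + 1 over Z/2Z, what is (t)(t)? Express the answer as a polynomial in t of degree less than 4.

t^2

Multiply in Z/2Z[t]: (t)·(t) = t².
Reduced: t².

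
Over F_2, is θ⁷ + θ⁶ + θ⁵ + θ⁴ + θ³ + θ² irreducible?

No

Write h(θ) = θ⁷ + θ⁶ + θ⁵ + θ⁴ + θ³ + θ².
Check for roots in F_2: h(0) = 0 → root; h(1) = 0 → root.
h(0) = 0, so (θ) divides h(θ); h is reducible.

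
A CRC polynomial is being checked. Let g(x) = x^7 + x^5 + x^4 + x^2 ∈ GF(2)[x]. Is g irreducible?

No

Check for roots in GF(2): g(0) = 0 → root; g(1) = 0 → root.
g(0) = 0, so (x) divides g(x); g is reducible.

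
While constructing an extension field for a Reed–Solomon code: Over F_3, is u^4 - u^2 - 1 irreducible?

Yes

Write P(u) = u^4 - u^2 - 1.
Check for roots in F_3: P(0) = 2; P(1) = 2; P(2) = 2.
No roots, so no linear factors.
Monic irreducibles of degree 2 over GF(3): u^2 + 1, u^2 + u - 1, u^2 - u - 1.
None of them divide P (all give nonzero remainder).
No irreducible factor of degree ≤ 2 exists, so P is irreducible over GF(3).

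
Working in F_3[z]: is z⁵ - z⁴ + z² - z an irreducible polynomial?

No

Write f(z) = z⁵ - z⁴ + z² - z.
Check for roots in F_3: f(0) = 0 → root; f(1) = 0 → root; f(2) = 0 → root.
f(0) = 0, so (z) divides f(z); f is reducible.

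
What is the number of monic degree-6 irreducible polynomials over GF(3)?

116

x^(3^6) − x is the product of all monic irreducibles of degree dividing 6; Möbius inversion gives N = (1/6) Σ μ(6/d)·3^d.
Divisors of 6: 1, 2, 3, 6; μ(6/d) for each: 1, -1, -1, 1.
Σ = 3^1 − 3^2 − 3^3 + 3^6 = 696.
N = 696/6 = 116.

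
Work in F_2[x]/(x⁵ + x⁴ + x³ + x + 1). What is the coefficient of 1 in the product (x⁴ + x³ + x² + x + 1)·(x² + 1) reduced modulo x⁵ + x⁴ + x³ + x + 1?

Multiply in F_2[x]: (x⁴ + x³ + x² + x + 1)·(x² + 1) = x⁶ + x⁵ + x + 1.
Reduce using x⁵ ≡ x⁴ + x³ + x + 1 (mod x⁵ + x⁴ + x³ + x + 1).
Reduced: x⁴ + x² + 1.

1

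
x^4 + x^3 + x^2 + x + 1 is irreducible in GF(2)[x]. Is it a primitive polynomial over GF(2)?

No

Write f(x) = x^4 + x^3 + x^2 + x + 1.
|GF(2^4)^×| = 2^4 − 1 = 15. Prime factorization: 15 = 3·5.
f is primitive ⇔ x has order 15 in GF(2)[x]/(f), i.e. x^(15/q) ≠ 1 for each prime q | 15.
x^(5) mod f = 1
x^(3) mod f = x^3.
Since x^(5) = 1, the order of x divides 5 < 15; not primitive.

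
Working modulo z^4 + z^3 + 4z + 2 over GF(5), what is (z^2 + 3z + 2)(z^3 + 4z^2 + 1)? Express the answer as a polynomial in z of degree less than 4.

3z^3 + 2z

Multiply in GF(5)[z]: (z^2 + 3z + 2)·(z^3 + 4z^2 + 1) = z^5 + 2z^4 + 4z^3 + 4z^2 + 3z + 2.
Reduce using z^4 ≡ 4z^3 + z + 3 (mod z^4 + z^3 + 4z + 2).
Reduced: 3z^3 + 2z.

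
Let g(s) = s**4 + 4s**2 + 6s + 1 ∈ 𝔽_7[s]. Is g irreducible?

No

Check for roots in 𝔽_7: g(0) = 1; g(1) = 5; g(2) = 3; g(3) = 3; g(4) = 2; g(5) = 0 → root; g(6) = 0 → root.
g(5) = 0, so (s − 5) divides g(s); g is reducible.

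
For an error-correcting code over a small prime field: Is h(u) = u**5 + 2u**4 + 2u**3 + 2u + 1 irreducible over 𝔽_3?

Yes

Check for roots in 𝔽_3: h(0) = 1; h(1) = 2; h(2) = 1.
No roots, so no linear factors.
Monic irreducibles of degree 2 over GF(3): u**2 + 1, u**2 + u + 2, u**2 + 2u + 2.
None of them divide h (all give nonzero remainder).
No irreducible factor of degree ≤ 2 exists, so h is irreducible over GF(3).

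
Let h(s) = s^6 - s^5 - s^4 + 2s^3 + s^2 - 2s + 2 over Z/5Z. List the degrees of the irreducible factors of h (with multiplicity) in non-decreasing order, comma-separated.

Roots in Z/5Z: h(0) = 2; h(1) = 2; h(2) = 4; h(3) = 4; h(4) = 4.
Complete factorization: h(s) = (s^6 - s^5 - s^4 + 2s^3 + s^2 - 2s + 2).
Factor degrees with multiplicity: 6 = 6.

6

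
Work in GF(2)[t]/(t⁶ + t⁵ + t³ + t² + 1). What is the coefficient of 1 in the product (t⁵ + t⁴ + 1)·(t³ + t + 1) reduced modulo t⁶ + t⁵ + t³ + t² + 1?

0

Multiply in GF(2)[t]: (t⁵ + t⁴ + 1)·(t³ + t + 1) = t⁸ + t⁷ + t⁶ + t⁴ + t³ + t + 1.
Reduce using t⁶ ≡ t⁵ + t³ + t² + 1 (mod t⁶ + t⁵ + t³ + t² + 1).
Reduced: t.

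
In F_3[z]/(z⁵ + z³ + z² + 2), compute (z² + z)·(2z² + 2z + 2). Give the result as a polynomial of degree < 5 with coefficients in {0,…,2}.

2z^4 + z^3 + z^2 + 2z

Multiply in F_3[z]: (z² + z)·(2z² + 2z + 2) = 2z⁴ + z³ + z² + 2z.
Reduced: 2z⁴ + z³ + z² + 2z.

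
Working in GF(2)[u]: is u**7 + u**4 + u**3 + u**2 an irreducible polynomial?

No

Write f(u) = u**7 + u**4 + u**3 + u**2.
Check for roots in GF(2): f(0) = 0 → root; f(1) = 0 → root.
f(0) = 0, so (u) divides f(u); f is reducible.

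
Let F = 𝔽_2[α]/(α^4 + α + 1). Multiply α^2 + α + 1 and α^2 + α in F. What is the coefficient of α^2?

Multiply in 𝔽_2[α]: (α^2 + α + 1)·(α^2 + α) = α^4 + α.
Reduce using α^4 ≡ α + 1 (mod α^4 + α + 1).
Reduced: 1.

0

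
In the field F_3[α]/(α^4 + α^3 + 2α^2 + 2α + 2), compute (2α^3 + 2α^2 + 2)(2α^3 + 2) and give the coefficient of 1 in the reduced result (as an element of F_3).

Multiply in F_3[α]: (2α^3 + 2α^2 + 2)·(2α^3 + 2) = α^6 + α^5 + 2α^3 + α^2 + 1.
Reduce using α^4 ≡ 2α^3 + α^2 + α + 1 (mod α^4 + α^3 + 2α^2 + 2α + 2).
Reduced: 2α^3 + α + 2.

2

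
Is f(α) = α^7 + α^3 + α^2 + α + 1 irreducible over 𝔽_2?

Check for roots in 𝔽_2: f(0) = 1; f(1) = 1.
No roots, so no linear factors.
Monic irreducibles of degree 2 over GF(2): α^2 + α + 1.
None of them divide f (all give nonzero remainder).
Monic irreducibles of degree 3 over GF(2): α^3 + α + 1, α^3 + α^2 + 1.
None of them divide f (all give nonzero remainder).
No irreducible factor of degree ≤ 3 exists, so f is irreducible over GF(2).

Yes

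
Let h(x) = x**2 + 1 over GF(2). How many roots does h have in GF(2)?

1

Evaluate at each of the 2 elements of GF(2):
h(0) = 1; h(1) = 0 → root.
Roots: {1}.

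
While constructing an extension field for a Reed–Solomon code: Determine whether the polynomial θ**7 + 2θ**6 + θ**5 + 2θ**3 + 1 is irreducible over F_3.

Yes

Write h(θ) = θ**7 + 2θ**6 + θ**5 + 2θ**3 + 1.
Check for roots in F_3: h(0) = 1; h(1) = 1; h(2) = 2.
No roots, so no linear factors.
Monic irreducibles of degree 2 over GF(3): θ**2 + 1, θ**2 + θ + 2, θ**2 + 2θ + 2.
None of them divide h (all give nonzero remainder).
Degree-3 irreducible divisors: test the 8 monic irreducibles of degree 3 over GF(3).
None of them divide h (all give nonzero remainder).
No irreducible factor of degree ≤ 3 exists, so h is irreducible over GF(3).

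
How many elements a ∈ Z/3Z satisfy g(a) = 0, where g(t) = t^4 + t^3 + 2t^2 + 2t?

Evaluate at each of the 3 elements of Z/3Z:
g(0) = 0 → root; g(1) = 0 → root; g(2) = 0 → root.
Roots: {0, 1, 2}.

3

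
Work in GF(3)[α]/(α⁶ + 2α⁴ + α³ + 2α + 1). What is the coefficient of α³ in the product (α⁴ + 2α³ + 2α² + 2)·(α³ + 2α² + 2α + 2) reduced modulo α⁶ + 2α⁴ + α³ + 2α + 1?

Multiply in GF(3)[α]: (α⁴ + 2α³ + 2α² + 2)·(α³ + 2α² + 2α + 2) = α⁷ + α⁶ + 2α⁵ + α⁴ + α³ + 2α² + α + 1.
Reduce using α⁶ ≡ α⁴ + 2α³ + α + 2 (mod α⁶ + 2α⁴ + α³ + 2α + 1).
Reduced: α⁴ + α.

0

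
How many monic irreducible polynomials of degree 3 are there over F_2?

2

x^(2^3) − x is the product of all monic irreducibles of degree dividing 3; Möbius inversion gives N = (1/3) Σ μ(3/d)·2^d.
Divisors of 3: 1, 3; μ(3/d) for each: -1, 1.
Σ = − 2^1 + 2^3 = 6.
N = 6/3 = 2.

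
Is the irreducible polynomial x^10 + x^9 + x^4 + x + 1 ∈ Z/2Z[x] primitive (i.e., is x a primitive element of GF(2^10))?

Write f(x) = x^10 + x^9 + x^4 + x + 1.
|GF(2^10)^×| = 2^10 − 1 = 1023. Prime factorization: 1023 = 3·11·31.
f is primitive ⇔ x has order 1023 in GF(2)[x]/(f), i.e. x^(1023/q) ≠ 1 for each prime q | 1023.
x^(341) mod f = x^8 + x^6 + x^3 + x^2 + x.
x^(93) mod f = x^9 + x^8 + x^6 + x^5 + x^2 + 1.
x^(33) mod f = x^9 + x^8 + x^6 + x^4 + x^2 + x + 1.
None equal 1, so x has full order 1023; f is primitive.

Yes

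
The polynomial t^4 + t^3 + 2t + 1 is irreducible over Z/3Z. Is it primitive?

Write f(t) = t^4 + t^3 + 2t + 1.
|GF(3^4)^×| = 3^4 − 1 = 80. Prime factorization: 80 = 2^4·5.
f is primitive ⇔ t has order 80 in GF(3)[t]/(f), i.e. t^(80/q) ≠ 1 for each prime q | 80.
t^(40) mod f = 1
t^(16) mod f = 2t^2 + t + 1.
Since t^(40) = 1, the order of t divides 40 < 80; not primitive.

No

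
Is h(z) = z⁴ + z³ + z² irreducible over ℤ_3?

No

Check for roots in ℤ_3: h(0) = 0 → root; h(1) = 0 → root; h(2) = 1.
h(0) = 0, so (z) divides h(z); h is reducible.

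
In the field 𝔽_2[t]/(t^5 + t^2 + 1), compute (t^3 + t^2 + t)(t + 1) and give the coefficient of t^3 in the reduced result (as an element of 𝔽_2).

Multiply in 𝔽_2[t]: (t^3 + t^2 + t)·(t + 1) = t^4 + t.
Reduced: t^4 + t.

0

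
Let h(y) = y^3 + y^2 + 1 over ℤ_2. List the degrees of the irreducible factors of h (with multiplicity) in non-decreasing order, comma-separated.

3

Roots in ℤ_2: h(0) = 1; h(1) = 1.
Complete factorization: h(y) = (y^3 + y^2 + 1).
Factor degrees with multiplicity: 3 = 3.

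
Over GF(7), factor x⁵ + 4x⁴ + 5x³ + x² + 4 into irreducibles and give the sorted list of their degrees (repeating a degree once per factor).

1, 2, 2

Write h(x) = x⁵ + 4x⁴ + 5x³ + x² + 4.
Linear factors from roots: (x + 2).
Complete factorization: h(x) = (x + 2)·(x² + 3x + 5)·(x² + 6x + 6).
Factor degrees with multiplicity: 1 + 2 + 2 = 5.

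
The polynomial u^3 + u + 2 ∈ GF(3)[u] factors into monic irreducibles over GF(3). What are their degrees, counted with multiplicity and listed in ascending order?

1, 2

Write h(u) = u^3 + u + 2.
Roots in GF(3): h(0) = 2; h(1) = 1; h(2) = 0 → root.
Linear factors from roots: (u + 1).
Complete factorization: h(u) = (u + 1)·(u^2 + 2u + 2).
Factor degrees with multiplicity: 1 + 2 = 3.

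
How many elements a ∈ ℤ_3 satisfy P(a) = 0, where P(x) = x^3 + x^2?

2

Evaluate at each of the 3 elements of ℤ_3:
P(0) = 0 → root; P(1) = 2; P(2) = 0 → root.
Roots: {0, 2}.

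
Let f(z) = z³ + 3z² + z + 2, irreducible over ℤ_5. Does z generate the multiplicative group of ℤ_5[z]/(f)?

Yes

|GF(5^3)^×| = 5^3 − 1 = 124. Prime factorization: 124 = 2^2·31.
f is primitive ⇔ z has order 124 in GF(5)[z]/(f), i.e. z^(124/q) ≠ 1 for each prime q | 124.
z^(62) mod f = 4.
z^(4) mod f = 3z² + z + 1.
None equal 1, so z has full order 124; f is primitive.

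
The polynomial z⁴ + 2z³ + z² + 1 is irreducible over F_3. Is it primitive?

Write f(z) = z⁴ + 2z³ + z² + 1.
|GF(3^4)^×| = 3^4 − 1 = 80. Prime factorization: 80 = 2^4·5.
f is primitive ⇔ z has order 80 in GF(3)[z]/(f), i.e. z^(80/q) ≠ 1 for each prime q | 80.
z^(40) mod f = 1
z^(16) mod f = z³ + z² + 2z.
Since z^(40) = 1, the order of z divides 40 < 80; not primitive.

No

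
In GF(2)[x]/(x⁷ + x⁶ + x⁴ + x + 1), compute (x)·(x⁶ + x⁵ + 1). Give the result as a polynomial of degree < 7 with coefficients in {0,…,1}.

x^4 + 1

Multiply in GF(2)[x]: (x)·(x⁶ + x⁵ + 1) = x⁷ + x⁶ + x.
Reduce using x⁷ ≡ x⁶ + x⁴ + x + 1 (mod x⁷ + x⁶ + x⁴ + x + 1).
Reduced: x⁴ + 1.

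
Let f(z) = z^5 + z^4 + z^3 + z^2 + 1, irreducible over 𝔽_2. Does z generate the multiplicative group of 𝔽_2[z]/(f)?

|GF(2^5)^×| = 2^5 − 1 = 31. Prime factorization: 31 = 31.
f is primitive ⇔ z has order 31 in GF(2)[z]/(f), i.e. z^(31/q) ≠ 1 for each prime q | 31.
z^(1) mod f = z.
None equal 1, so z has full order 31; f is primitive.

Yes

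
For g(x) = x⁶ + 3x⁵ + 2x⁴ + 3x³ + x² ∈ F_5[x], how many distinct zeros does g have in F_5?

4

Evaluate at each of the 5 elements of F_5:
g(0) = 0 → root; g(1) = 0 → root; g(2) = 0 → root; g(3) = 0 → root; g(4) = 3.
Roots: {0, 1, 2, 3}.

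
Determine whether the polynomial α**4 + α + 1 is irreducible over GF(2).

Yes

Write f(α) = α**4 + α + 1.
Check for roots in GF(2): f(0) = 1; f(1) = 1.
No roots, so no linear factors.
Monic irreducibles of degree 2 over GF(2): α**2 + α + 1.
None of them divide f (all give nonzero remainder).
No irreducible factor of degree ≤ 2 exists, so f is irreducible over GF(2).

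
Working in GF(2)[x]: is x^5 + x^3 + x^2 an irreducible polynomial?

No

Write m(x) = x^5 + x^3 + x^2.
Check for roots in GF(2): m(0) = 0 → root; m(1) = 1.
m(0) = 0, so (x) divides m(x); m is reducible.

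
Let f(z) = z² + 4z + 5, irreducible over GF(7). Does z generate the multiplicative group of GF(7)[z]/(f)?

Yes

|GF(7^2)^×| = 7^2 − 1 = 48. Prime factorization: 48 = 2^4·3.
f is primitive ⇔ z has order 48 in GF(7)[z]/(f), i.e. z^(48/q) ≠ 1 for each prime q | 48.
z^(24) mod f = 6.
z^(16) mod f = 4.
None equal 1, so z has full order 48; f is primitive.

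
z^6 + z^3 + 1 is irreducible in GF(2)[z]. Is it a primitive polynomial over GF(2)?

Write f(z) = z^6 + z^3 + 1.
|GF(2^6)^×| = 2^6 − 1 = 63. Prime factorization: 63 = 3^2·7.
f is primitive ⇔ z has order 63 in GF(2)[z]/(f), i.e. z^(63/q) ≠ 1 for each prime q | 63.
z^(21) mod f = z^3.
z^(9) mod f = 1
Since z^(9) = 1, the order of z divides 9 < 63; not primitive.

No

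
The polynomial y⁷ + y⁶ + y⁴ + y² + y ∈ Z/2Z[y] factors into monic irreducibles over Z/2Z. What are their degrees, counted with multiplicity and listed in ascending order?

Write g(y) = y⁷ + y⁶ + y⁴ + y² + y.
Roots in Z/2Z: g(0) = 0 → root; g(1) = 1.
Linear factors from roots: (y).
Complete factorization: g(y) = (y)·(y² + y + 1)^3.
Factor degrees with multiplicity: 1 + 2 + 2 + 2 = 7.

1, 2, 2, 2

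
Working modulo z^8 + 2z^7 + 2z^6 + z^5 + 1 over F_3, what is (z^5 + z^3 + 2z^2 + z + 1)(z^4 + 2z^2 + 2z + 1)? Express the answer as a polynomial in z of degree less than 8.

Multiply in F_3[z]: (z^5 + z^3 + 2z^2 + z + 1)·(z^4 + 2z^2 + 2z + 1) = z^9 + z^6 + z^5 + z^4 + z^3 + 1.
Reduce using z^8 ≡ z^7 + z^6 + 2z^5 + 2 (mod z^8 + 2z^7 + 2z^6 + z^5 + 1).
Reduced: 2z^7 + z^6 + z^4 + z^3 + 2z.

2z^7 + z^6 + z^4 + z^3 + 2z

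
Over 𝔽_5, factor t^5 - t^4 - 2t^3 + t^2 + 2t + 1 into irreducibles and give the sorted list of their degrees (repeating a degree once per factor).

Write g(t) = t^5 - t^4 - 2t^3 + t^2 + 2t + 1.
Roots in 𝔽_5: g(0) = 1; g(1) = 2; g(2) = 4; g(3) = 4; g(4) = 0 → root.
Linear factors from roots: (t + 1).
Complete factorization: g(t) = (t + 1)·(t^2 + 2)·(t^2 - 2t - 2).
Factor degrees with multiplicity: 1 + 2 + 2 = 5.

1, 2, 2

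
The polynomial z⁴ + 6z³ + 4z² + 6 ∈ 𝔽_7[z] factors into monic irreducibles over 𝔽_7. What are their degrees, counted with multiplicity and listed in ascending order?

4

Write h(z) = z⁴ + 6z³ + 4z² + 6.
Complete factorization: h(z) = (z⁴ + 6z³ + 4z² + 6).
Factor degrees with multiplicity: 4 = 4.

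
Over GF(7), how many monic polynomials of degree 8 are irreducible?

720300

Gauss's count: N_{7}(8) = (1/8) Σ_{d|8} μ(8/d)·7^d.
Divisors of 8: 1, 2, 4, 8; μ(8/d) for each: 0, 0, -1, 1.
Σ = − 7^4 + 7^8 = 5762400.
N = 5762400/8 = 720300.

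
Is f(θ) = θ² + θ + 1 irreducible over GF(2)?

Check for roots in GF(2): f(0) = 1; f(1) = 1.
No roots. A degree-2 polynomial over a field with no linear factor is irreducible.

Yes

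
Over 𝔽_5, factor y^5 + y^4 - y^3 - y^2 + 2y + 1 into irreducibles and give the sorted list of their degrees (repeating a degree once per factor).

1, 4

Write h(y) = y^5 + y^4 - y^3 - y^2 + 2y + 1.
Roots in 𝔽_5: h(0) = 1; h(1) = 3; h(2) = 1; h(3) = 0 → root; h(4) = 4.
Linear factors from roots: (y + 2).
Complete factorization: h(y) = (y + 2)·(y^4 - y^3 + y^2 + 2y - 2).
Factor degrees with multiplicity: 1 + 4 = 5.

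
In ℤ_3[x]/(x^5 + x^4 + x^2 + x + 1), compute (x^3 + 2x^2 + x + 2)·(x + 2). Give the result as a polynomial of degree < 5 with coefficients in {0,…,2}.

x^4 + x^3 + 2x^2 + x + 1

Multiply in ℤ_3[x]: (x^3 + 2x^2 + x + 2)·(x + 2) = x^4 + x^3 + 2x^2 + x + 1.
Reduced: x^4 + x^3 + 2x^2 + x + 1.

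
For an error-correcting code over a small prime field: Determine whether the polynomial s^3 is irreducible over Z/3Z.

No

Write P(s) = s^3.
Check for roots in Z/3Z: P(0) = 0 → root; P(1) = 1; P(2) = 2.
P(0) = 0, so (s) divides P(s); P is reducible.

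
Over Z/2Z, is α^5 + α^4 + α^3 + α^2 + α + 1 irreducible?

Write f(α) = α^5 + α^4 + α^3 + α^2 + α + 1.
Check for roots in Z/2Z: f(0) = 1; f(1) = 0 → root.
f(1) = 0, so (α − 1) divides f(α); f is reducible.

No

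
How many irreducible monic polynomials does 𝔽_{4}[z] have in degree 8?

8160

By the necklace-counting formula, N_4(8) = (1/8) Σ_{d|8} μ(8/d)·4^d.
Divisors of 8: 1, 2, 4, 8; μ(8/d) for each: 0, 0, -1, 1.
Σ = − 4^4 + 4^8 = 65280.
N = 65280/8 = 8160.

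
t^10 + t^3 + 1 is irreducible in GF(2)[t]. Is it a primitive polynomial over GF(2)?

Write f(t) = t^10 + t^3 + 1.
|GF(2^10)^×| = 2^10 − 1 = 1023. Prime factorization: 1023 = 3·11·31.
f is primitive ⇔ t has order 1023 in GF(2)[t]/(f), i.e. t^(1023/q) ≠ 1 for each prime q | 1023.
t^(341) mod f = t^7 + t^6 + t^5 + t^3 + t^2 + 1.
t^(93) mod f = t^9 + t^7 + t^6 + t^3 + 1.
t^(33) mod f = t^9 + t^6 + t^5 + t^3 + t^2.
None equal 1, so t has full order 1023; f is primitive.

Yes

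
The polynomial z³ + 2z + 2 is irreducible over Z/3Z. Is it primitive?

No

Write f(z) = z³ + 2z + 2.
|GF(3^3)^×| = 3^3 − 1 = 26. Prime factorization: 26 = 2·13.
f is primitive ⇔ z has order 26 in GF(3)[z]/(f), i.e. z^(26/q) ≠ 1 for each prime q | 26.
z^(13) mod f = 1
z^(2) mod f = z².
Since z^(13) = 1, the order of z divides 13 < 26; not primitive.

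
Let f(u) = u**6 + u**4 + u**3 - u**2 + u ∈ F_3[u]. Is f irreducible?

No

Check for roots in F_3: f(0) = 0 → root; f(1) = 0 → root; f(2) = 2.
f(0) = 0, so (u) divides f(u); f is reducible.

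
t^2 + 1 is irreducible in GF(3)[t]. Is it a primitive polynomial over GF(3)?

Write f(t) = t^2 + 1.
|GF(3^2)^×| = 3^2 − 1 = 8. Prime factorization: 8 = 2^3.
f is primitive ⇔ t has order 8 in GF(3)[t]/(f), i.e. t^(8/q) ≠ 1 for each prime q | 8.
t^(4) mod f = 1
Since t^(4) = 1, the order of t divides 4 < 8; not primitive.

No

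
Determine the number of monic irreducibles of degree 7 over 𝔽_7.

x^(7^7) − x is the product of all monic irreducibles of degree dividing 7; Möbius inversion gives N = (1/7) Σ μ(7/d)·7^d.
Divisors of 7: 1, 7; μ(7/d) for each: -1, 1.
Σ = − 7^1 + 7^7 = 823536.
N = 823536/7 = 117648.

117648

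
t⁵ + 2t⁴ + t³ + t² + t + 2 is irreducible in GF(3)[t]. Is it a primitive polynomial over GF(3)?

No

Write f(t) = t⁵ + 2t⁴ + t³ + t² + t + 2.
|GF(3^5)^×| = 3^5 − 1 = 242. Prime factorization: 242 = 2·11^2.
f is primitive ⇔ t has order 242 in GF(3)[t]/(f), i.e. t^(242/q) ≠ 1 for each prime q | 242.
t^(121) mod f = 1
t^(22) mod f = t⁴ + 2t² + 2t + 1.
Since t^(121) = 1, the order of t divides 121 < 242; not primitive.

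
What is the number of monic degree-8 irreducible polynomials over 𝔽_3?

810

Gauss's count: N_{3}(8) = (1/8) Σ_{d|8} μ(8/d)·3^d.
Divisors of 8: 1, 2, 4, 8; μ(8/d) for each: 0, 0, -1, 1.
Σ = − 3^4 + 3^8 = 6480.
N = 6480/8 = 810.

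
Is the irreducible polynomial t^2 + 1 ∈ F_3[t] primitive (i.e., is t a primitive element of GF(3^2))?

Write f(t) = t^2 + 1.
|GF(3^2)^×| = 3^2 − 1 = 8. Prime factorization: 8 = 2^3.
f is primitive ⇔ t has order 8 in GF(3)[t]/(f), i.e. t^(8/q) ≠ 1 for each prime q | 8.
t^(4) mod f = 1
Since t^(4) = 1, the order of t divides 4 < 8; not primitive.

No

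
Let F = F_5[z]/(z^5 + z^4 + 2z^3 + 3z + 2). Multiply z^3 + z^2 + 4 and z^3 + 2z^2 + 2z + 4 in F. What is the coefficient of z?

Multiply in F_5[z]: (z^3 + z^2 + 4)·(z^3 + 2z^2 + 2z + 4) = z^6 + 3z^5 + 4z^4 + 2z^2 + 3z + 1.
Reduce using z^5 ≡ 4z^4 + 3z^3 + 2z + 3 (mod z^5 + z^4 + 2z^3 + 3z + 2).
Reduced: z^3 + 4z^2 + 2.

0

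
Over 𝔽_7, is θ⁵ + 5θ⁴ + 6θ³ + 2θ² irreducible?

Write h(θ) = θ⁵ + 5θ⁴ + 6θ³ + 2θ².
Check for roots in 𝔽_7: h(0) = 0 → root; h(1) = 0 → root; h(2) = 0 → root; h(3) = 2; h(4) = 4; h(5) = 1; h(6) = 0 → root.
h(0) = 0, so (θ) divides h(θ); h is reducible.

No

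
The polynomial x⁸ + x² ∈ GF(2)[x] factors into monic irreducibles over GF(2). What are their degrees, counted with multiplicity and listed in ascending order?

1, 1, 1, 1, 2, 2

Write f(x) = x⁸ + x².
Roots in GF(2): f(0) = 0 → root; f(1) = 0 → root.
Linear factors from roots: (x), (x + 1).
Complete factorization: f(x) = (x)^2·(x + 1)^2·(x² + x + 1)^2.
Factor degrees with multiplicity: 1 + 1 + 1 + 1 + 2 + 2 = 8.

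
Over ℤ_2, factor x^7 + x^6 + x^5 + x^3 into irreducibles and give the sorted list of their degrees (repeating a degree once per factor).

1, 1, 1, 1, 3

Write h(x) = x^7 + x^6 + x^5 + x^3.
Roots in ℤ_2: h(0) = 0 → root; h(1) = 0 → root.
Linear factors from roots: (x), (x + 1).
Complete factorization: h(x) = (x + 1)·(x)^3·(x^3 + x + 1).
Factor degrees with multiplicity: 1 + 1 + 1 + 1 + 3 = 7.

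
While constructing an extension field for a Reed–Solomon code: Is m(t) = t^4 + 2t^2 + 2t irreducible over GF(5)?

No

Check for roots in GF(5): m(0) = 0 → root; m(1) = 0 → root; m(2) = 3; m(3) = 0 → root; m(4) = 1.
m(0) = 0, so (t) divides m(t); m is reducible.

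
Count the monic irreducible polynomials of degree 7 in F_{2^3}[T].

By the necklace-counting formula, N_8(7) = (1/7) Σ_{d|7} μ(7/d)·8^d.
Divisors of 7: 1, 7; μ(7/d) for each: -1, 1.
Σ = − 8^1 + 8^7 = 2097144.
N = 2097144/7 = 299592.

299592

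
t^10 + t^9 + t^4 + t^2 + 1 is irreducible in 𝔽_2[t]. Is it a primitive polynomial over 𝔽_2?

Yes

Write f(t) = t^10 + t^9 + t^4 + t^2 + 1.
|GF(2^10)^×| = 2^10 − 1 = 1023. Prime factorization: 1023 = 3·11·31.
f is primitive ⇔ t has order 1023 in GF(2)[t]/(f), i.e. t^(1023/q) ≠ 1 for each prime q | 1023.
t^(341) mod f = t^8 + t^6 + t^4 + t^3 + t^2 + 1.
t^(93) mod f = t^7 + t^6 + t^5 + t^4 + t^3 + t.
t^(33) mod f = t^8 + t^7 + t^3 + t^2 + t + 1.
None equal 1, so t has full order 1023; f is primitive.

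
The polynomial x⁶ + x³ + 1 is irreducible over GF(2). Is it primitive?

Write f(x) = x⁶ + x³ + 1.
|GF(2^6)^×| = 2^6 − 1 = 63. Prime factorization: 63 = 3^2·7.
f is primitive ⇔ x has order 63 in GF(2)[x]/(f), i.e. x^(63/q) ≠ 1 for each prime q | 63.
x^(21) mod f = x³.
x^(9) mod f = 1
Since x^(9) = 1, the order of x divides 9 < 63; not primitive.

No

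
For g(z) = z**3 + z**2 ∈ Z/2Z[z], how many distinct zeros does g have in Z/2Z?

2

Evaluate at each of the 2 elements of Z/2Z:
g(0) = 0 → root; g(1) = 0 → root.
Roots: {0, 1}.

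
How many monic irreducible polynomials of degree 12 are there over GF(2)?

Gauss's count: N_{2}(12) = (1/12) Σ_{d|12} μ(12/d)·2^d.
Divisors of 12: 1, 2, 3, 4, 6, 12; μ(12/d) for each: 0, 1, 0, -1, -1, 1.
Σ = 2^2 − 2^4 − 2^6 + 2^12 = 4020.
N = 4020/12 = 335.

335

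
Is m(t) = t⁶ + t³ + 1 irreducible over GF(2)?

Yes

Check for roots in GF(2): m(0) = 1; m(1) = 1.
No roots, so no linear factors.
Monic irreducibles of degree 2 over GF(2): t² + t + 1.
None of them divide m (all give nonzero remainder).
Monic irreducibles of degree 3 over GF(2): t³ + t + 1, t³ + t² + 1.
None of them divide m (all give nonzero remainder).
No irreducible factor of degree ≤ 3 exists, so m is irreducible over GF(2).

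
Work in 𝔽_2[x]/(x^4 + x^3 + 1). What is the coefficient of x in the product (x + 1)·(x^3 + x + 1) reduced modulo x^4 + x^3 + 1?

Multiply in 𝔽_2[x]: (x + 1)·(x^3 + x + 1) = x^4 + x^3 + x^2 + 1.
Reduce using x^4 ≡ x^3 + 1 (mod x^4 + x^3 + 1).
Reduced: x^2.

0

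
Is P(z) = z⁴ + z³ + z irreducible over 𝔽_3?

No

Check for roots in 𝔽_3: P(0) = 0 → root; P(1) = 0 → root; P(2) = 2.
P(0) = 0, so (z) divides P(z); P is reducible.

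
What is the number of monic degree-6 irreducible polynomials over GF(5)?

2580

By the necklace-counting formula, N_5(6) = (1/6) Σ_{d|6} μ(6/d)·5^d.
Divisors of 6: 1, 2, 3, 6; μ(6/d) for each: 1, -1, -1, 1.
Σ = 5^1 − 5^2 − 5^3 + 5^6 = 15480.
N = 15480/6 = 2580.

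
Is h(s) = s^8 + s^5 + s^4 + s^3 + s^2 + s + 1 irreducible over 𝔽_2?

Yes

Check for roots in 𝔽_2: h(0) = 1; h(1) = 1.
No roots, so no linear factors.
Monic irreducibles of degree 2 over GF(2): s^2 + s + 1.
None of them divide h (all give nonzero remainder).
Monic irreducibles of degree 3 over GF(2): s^3 + s + 1, s^3 + s^2 + 1.
None of them divide h (all give nonzero remainder).
Monic irreducibles of degree 4 over GF(2): s^4 + s + 1, s^4 + s^3 + 1, s^4 + s^3 + s^2 + s + 1.
None of them divide h (all give nonzero remainder).
No irreducible factor of degree ≤ 4 exists, so h is irreducible over GF(2).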